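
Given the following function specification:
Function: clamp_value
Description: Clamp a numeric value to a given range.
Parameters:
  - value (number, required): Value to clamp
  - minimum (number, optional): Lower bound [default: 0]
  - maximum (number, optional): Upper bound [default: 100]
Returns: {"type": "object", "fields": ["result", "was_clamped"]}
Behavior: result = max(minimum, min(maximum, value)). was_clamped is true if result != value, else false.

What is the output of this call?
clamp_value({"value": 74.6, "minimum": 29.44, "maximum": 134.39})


result = max(29.44, min(134.39, 74.6)) = max(29.44, 74.6) = 74.6
was_clamped = (74.6 != 74.6) = false
Output:
{"result": 74.6, "was_clamped": false}


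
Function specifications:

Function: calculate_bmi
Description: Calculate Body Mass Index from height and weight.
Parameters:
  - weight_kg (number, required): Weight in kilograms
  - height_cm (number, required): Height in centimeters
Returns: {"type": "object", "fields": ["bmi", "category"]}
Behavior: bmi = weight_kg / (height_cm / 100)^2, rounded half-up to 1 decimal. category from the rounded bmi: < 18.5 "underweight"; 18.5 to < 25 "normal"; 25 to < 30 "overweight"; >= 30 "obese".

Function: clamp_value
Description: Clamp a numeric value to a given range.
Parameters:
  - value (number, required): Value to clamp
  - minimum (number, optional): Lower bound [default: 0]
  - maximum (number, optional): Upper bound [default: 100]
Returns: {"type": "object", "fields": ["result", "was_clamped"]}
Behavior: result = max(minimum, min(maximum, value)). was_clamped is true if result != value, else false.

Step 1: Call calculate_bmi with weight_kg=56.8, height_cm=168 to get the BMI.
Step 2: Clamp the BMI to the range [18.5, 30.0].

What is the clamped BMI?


Step 1: calculate_bmi(weight_kg=56.8, height_cm=168)
  height_m = 168 / 100 = 1.68
  bmi = 56.8 / 1.68^2 = 56.8 / 2.8224 = 20.124717 -> 20.1
  18.5 <= 20.1 < 25 -> normal
  -> bmi = 20.1
Step 2: clamp_value(value=20.1, minimum=18.5, maximum=30.0)
  result = max(18.5, min(30.0, 20.1)) = max(18.5, 20.1) = 20.1
  was_clamped = (20.1 != 20.1) = false
  -> result = 20.1
20.1


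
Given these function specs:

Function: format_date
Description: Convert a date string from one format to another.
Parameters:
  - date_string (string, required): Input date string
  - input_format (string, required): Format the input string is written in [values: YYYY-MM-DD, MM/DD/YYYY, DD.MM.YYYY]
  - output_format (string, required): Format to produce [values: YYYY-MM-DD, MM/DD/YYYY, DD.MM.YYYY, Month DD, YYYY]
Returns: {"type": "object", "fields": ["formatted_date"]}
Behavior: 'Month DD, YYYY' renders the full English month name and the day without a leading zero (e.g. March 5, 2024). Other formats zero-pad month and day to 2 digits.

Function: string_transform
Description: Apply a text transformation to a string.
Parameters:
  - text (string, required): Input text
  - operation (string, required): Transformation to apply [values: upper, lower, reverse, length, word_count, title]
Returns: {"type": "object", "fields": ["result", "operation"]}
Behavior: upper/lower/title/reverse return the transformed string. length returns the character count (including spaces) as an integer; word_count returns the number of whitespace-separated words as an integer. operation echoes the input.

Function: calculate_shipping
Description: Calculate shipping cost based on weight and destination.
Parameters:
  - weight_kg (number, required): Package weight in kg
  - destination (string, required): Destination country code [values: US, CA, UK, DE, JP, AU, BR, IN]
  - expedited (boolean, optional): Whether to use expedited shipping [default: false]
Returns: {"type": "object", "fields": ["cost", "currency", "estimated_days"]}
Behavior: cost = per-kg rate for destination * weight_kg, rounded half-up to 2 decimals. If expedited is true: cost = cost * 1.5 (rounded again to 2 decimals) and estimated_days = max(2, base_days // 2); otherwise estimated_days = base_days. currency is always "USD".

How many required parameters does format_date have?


Parameters of format_date: date_string (required), input_format (required), output_format (required)
Required count:
3


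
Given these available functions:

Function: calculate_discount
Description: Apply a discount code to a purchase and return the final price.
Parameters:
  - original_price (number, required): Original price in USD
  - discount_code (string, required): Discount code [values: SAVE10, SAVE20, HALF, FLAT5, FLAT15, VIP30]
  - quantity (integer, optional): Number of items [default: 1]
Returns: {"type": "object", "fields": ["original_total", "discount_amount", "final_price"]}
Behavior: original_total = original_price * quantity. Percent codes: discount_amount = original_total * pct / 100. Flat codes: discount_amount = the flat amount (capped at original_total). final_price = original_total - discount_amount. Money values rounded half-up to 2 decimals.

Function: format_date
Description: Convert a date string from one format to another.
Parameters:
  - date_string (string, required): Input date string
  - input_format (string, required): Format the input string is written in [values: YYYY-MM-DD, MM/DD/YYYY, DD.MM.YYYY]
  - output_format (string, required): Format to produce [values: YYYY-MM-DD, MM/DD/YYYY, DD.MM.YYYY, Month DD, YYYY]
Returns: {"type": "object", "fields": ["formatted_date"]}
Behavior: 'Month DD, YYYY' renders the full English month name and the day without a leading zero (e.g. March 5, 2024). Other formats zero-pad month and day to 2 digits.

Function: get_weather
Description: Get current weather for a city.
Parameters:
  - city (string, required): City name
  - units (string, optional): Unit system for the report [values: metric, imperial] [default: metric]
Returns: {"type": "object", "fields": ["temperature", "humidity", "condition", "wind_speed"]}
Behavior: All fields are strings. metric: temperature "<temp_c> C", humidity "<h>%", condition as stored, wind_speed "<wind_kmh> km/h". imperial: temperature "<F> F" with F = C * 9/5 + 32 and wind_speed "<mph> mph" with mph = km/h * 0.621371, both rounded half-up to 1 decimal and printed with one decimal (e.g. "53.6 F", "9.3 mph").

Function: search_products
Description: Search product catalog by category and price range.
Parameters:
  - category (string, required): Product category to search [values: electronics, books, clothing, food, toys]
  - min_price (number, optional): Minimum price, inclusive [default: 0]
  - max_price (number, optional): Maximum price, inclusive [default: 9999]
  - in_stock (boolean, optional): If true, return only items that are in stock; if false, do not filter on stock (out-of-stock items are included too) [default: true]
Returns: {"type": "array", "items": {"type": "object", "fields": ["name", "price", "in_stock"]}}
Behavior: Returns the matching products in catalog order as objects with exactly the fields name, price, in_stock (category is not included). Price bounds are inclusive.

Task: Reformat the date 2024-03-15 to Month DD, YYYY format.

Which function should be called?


The task needs a function whose description is: Convert a date string from one format to another.
format_date


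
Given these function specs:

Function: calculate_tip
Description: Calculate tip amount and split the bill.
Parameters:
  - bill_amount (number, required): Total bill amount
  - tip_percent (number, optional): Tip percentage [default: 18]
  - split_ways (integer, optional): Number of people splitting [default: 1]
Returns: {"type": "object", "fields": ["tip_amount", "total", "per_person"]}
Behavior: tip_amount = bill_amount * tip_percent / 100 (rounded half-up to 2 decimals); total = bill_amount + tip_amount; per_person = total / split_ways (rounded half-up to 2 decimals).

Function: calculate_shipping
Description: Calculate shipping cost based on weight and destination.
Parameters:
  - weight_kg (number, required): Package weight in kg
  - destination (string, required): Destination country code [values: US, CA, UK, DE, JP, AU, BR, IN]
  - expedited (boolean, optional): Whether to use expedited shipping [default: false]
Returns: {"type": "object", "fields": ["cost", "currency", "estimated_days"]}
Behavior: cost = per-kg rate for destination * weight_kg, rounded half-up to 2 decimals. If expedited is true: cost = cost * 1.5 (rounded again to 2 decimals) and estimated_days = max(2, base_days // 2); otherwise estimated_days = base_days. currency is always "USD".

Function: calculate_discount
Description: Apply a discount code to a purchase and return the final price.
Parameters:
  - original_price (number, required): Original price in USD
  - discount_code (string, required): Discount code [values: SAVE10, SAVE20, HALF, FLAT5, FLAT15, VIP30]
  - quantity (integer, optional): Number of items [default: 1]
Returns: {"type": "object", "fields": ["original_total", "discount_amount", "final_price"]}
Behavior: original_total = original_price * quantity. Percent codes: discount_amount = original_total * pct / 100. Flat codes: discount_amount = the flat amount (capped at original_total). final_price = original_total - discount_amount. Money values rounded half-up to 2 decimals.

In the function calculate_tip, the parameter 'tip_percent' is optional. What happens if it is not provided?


The calculate_tip spec declares:
  - tip_percent (number, optional): Tip percentage [default: 18]
It defaults to 18


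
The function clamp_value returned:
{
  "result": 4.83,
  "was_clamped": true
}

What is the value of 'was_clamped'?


true


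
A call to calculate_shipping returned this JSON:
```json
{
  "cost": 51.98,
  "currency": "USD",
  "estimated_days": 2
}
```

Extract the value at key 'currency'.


USD


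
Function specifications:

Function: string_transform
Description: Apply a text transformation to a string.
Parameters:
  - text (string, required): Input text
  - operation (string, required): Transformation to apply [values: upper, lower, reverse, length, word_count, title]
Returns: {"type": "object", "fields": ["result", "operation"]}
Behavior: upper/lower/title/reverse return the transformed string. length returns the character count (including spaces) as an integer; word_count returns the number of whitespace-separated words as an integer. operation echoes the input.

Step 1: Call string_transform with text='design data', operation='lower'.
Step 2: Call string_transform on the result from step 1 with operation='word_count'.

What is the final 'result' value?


Step 1: string_transform(text='design data', operation='lower')
  -> result = 'design data'
Step 2: string_transform(text='design data', operation='word_count')
  words: design, data -> 2
  -> result = 2
2


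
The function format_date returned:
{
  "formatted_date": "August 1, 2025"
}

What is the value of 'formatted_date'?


August 1, 2025


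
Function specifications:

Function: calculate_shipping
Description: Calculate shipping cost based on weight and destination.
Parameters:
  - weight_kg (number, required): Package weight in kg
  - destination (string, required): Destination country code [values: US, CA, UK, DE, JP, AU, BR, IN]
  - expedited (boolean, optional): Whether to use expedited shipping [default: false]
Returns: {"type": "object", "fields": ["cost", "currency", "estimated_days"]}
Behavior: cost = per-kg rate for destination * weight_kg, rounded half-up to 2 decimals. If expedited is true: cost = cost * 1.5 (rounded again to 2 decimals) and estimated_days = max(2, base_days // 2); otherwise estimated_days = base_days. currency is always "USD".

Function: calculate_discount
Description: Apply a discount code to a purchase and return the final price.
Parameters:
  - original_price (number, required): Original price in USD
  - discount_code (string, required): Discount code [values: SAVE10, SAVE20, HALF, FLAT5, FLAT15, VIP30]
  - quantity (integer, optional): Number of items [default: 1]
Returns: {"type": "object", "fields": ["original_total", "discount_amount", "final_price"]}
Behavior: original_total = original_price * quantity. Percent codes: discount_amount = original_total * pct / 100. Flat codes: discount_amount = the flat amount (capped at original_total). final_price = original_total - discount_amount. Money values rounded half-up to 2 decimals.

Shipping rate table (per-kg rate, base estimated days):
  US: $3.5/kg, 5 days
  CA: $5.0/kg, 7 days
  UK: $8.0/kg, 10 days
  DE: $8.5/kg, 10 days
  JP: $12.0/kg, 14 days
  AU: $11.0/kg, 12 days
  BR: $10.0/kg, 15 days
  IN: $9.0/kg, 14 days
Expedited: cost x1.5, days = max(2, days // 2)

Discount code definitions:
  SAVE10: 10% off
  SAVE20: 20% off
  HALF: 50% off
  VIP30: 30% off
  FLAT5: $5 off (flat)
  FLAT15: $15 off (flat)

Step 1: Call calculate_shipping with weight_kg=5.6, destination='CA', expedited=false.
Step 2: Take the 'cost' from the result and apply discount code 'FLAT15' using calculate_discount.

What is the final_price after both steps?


Step 1: calculate_shipping(weight_kg=5.6, destination=CA, expedited=false)
  Rate for CA: $5.0/kg, base 7 days
  cost = 5.0 * 5.6 = 28 -> 28.00
  expedited not set/false: estimated_days = 7
  -> cost = 28.00 USD
Step 2: calculate_discount(original_price=28.0, discount_code=FLAT15, quantity=1)
  original_total = 28.0 * 1 = 28.00
  FLAT15 = $15 flat: discount_amount = min(15.00, 28.00) = 15.00
  final_price = 28.00 - 15.00 = 13.00
  -> final_price = 13.00
$13.00


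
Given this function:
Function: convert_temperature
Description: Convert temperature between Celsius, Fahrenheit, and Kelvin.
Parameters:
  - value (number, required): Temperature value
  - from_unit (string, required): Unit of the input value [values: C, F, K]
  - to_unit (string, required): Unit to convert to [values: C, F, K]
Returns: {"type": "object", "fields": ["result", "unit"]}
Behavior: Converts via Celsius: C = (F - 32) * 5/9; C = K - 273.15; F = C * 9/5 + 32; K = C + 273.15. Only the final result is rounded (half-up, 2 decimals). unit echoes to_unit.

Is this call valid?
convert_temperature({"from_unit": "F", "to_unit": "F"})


Checking required parameters...
Missing required parameter: value
Invalid - missing required parameter 'value'


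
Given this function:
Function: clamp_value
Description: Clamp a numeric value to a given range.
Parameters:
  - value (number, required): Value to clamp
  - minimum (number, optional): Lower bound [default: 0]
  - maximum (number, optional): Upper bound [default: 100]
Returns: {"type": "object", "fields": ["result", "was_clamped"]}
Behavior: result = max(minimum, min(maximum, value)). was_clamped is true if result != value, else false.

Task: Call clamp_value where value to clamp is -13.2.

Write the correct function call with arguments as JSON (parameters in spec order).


Mapping each described value to its parameter name:
  'Value to clamp' -> value = -13.2
clamp_value({"value": -13.2})


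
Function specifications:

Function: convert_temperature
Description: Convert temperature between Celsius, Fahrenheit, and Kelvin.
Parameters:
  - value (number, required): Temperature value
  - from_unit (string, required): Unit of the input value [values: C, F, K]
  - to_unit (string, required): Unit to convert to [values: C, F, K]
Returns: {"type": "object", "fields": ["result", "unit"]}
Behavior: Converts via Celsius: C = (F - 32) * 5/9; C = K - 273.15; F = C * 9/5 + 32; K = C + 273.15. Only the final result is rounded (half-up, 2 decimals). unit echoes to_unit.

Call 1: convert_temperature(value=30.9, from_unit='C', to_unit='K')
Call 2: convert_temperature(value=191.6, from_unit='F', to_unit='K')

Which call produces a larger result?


Call 1:
  Input already in C: 30.9
  To K: 30.9 + 273.15 = 304.05
  Round to 2 decimals: 304.05
  -> 304.05 K
Call 2:
  To C: (191.6 - 32) * 5/9 = 88.666667
  To K: 88.666667 + 273.15 = 361.816667
  Round to 2 decimals: 361.82
  -> 361.82 K
Call 2 (361.82 K)


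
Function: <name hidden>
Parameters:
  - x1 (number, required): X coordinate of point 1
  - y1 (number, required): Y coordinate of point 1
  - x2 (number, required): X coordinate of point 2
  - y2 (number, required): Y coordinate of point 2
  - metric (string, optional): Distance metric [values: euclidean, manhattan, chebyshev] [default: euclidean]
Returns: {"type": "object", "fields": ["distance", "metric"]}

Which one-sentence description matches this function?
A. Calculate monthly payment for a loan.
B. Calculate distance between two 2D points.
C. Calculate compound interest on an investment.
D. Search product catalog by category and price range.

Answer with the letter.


Parameters x1, y1, x2, y2, metric and return ["distance", "metric"] fit: Calculate distance between two 2D points.
B


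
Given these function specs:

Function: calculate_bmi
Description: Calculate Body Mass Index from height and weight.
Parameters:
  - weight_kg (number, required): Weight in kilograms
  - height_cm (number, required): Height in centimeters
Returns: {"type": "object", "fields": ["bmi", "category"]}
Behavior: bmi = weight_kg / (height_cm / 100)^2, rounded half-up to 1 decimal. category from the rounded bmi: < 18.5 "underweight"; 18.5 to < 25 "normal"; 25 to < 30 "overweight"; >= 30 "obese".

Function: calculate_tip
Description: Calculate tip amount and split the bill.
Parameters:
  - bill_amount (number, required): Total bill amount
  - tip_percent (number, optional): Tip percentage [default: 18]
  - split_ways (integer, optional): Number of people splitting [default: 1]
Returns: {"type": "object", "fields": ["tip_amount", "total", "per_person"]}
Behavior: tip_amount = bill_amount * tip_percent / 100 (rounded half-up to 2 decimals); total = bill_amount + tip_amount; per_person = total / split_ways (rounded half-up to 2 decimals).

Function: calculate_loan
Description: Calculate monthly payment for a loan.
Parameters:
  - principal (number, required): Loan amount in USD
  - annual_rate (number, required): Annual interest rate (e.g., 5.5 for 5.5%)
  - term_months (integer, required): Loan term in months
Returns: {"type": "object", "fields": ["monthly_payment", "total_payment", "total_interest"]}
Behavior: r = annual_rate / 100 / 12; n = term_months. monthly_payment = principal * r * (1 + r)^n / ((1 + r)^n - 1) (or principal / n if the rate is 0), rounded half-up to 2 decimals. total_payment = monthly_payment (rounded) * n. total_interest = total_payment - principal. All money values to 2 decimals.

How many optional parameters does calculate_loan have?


Parameters of calculate_loan: principal (required), annual_rate (required), term_months (required)
Optional count:
0


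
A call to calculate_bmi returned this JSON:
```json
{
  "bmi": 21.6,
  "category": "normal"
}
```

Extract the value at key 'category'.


normal


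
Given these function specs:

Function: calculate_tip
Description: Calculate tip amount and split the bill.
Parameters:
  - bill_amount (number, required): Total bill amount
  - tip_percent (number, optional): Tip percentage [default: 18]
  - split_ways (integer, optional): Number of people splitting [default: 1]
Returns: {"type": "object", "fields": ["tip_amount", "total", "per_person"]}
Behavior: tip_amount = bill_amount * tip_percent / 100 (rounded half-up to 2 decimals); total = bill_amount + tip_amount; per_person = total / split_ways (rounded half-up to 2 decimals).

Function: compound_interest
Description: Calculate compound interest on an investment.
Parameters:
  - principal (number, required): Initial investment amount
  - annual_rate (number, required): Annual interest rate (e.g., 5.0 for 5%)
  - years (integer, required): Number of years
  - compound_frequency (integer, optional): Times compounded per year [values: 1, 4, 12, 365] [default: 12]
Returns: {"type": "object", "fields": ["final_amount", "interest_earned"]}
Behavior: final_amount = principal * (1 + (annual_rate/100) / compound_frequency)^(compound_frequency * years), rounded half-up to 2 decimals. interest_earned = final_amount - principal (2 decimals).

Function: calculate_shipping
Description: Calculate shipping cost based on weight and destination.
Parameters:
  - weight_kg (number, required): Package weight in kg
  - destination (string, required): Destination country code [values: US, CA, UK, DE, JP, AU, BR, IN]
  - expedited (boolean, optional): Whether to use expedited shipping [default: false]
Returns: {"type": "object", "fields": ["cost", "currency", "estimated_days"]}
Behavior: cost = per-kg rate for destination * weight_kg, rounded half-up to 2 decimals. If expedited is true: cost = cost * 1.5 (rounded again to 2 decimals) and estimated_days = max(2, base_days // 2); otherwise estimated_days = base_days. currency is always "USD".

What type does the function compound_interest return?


The compound_interest spec declares Returns: {"type": "object", "fields": ["final_amount", "interest_earned"]}
Type:
object


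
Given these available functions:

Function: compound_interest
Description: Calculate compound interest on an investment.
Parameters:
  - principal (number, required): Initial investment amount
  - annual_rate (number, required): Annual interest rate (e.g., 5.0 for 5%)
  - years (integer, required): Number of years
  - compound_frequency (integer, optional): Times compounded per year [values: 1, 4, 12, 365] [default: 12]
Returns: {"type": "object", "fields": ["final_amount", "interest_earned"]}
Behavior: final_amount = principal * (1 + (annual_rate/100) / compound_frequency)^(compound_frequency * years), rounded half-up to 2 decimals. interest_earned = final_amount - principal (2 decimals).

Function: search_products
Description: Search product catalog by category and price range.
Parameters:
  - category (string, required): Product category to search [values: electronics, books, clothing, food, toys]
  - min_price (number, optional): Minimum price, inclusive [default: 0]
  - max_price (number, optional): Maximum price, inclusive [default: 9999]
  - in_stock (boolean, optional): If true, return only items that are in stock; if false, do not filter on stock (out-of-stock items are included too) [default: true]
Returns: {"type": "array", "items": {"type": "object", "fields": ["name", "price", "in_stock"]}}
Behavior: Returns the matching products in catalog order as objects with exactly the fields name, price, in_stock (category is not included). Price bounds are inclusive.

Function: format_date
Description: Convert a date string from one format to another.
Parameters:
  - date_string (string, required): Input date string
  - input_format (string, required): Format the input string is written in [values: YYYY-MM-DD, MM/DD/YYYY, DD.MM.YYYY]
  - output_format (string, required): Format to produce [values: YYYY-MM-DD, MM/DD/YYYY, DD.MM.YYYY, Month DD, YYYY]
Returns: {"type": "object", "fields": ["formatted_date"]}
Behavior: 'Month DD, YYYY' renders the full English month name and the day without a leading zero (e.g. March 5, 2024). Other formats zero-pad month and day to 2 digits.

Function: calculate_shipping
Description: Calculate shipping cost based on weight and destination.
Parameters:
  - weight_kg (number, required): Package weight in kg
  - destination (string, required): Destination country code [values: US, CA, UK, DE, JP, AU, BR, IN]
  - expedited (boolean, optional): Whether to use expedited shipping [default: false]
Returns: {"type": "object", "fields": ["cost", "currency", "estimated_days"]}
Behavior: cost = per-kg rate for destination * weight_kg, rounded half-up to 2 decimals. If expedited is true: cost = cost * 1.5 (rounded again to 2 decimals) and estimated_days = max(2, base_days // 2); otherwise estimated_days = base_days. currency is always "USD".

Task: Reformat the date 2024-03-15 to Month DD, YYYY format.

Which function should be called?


The task needs a function whose description is: Convert a date string from one format to another.
format_date


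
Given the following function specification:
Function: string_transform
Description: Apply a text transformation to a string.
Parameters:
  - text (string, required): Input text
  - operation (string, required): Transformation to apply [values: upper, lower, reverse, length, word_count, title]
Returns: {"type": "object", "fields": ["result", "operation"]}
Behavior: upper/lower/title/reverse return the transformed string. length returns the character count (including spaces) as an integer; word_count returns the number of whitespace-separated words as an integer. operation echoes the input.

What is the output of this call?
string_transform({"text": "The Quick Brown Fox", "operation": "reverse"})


reverse('The Quick Brown Fox') = 'xoF nworB kciuQ ehT'
Output:
{"result": "xoF nworB kciuQ ehT", "operation": "reverse"}


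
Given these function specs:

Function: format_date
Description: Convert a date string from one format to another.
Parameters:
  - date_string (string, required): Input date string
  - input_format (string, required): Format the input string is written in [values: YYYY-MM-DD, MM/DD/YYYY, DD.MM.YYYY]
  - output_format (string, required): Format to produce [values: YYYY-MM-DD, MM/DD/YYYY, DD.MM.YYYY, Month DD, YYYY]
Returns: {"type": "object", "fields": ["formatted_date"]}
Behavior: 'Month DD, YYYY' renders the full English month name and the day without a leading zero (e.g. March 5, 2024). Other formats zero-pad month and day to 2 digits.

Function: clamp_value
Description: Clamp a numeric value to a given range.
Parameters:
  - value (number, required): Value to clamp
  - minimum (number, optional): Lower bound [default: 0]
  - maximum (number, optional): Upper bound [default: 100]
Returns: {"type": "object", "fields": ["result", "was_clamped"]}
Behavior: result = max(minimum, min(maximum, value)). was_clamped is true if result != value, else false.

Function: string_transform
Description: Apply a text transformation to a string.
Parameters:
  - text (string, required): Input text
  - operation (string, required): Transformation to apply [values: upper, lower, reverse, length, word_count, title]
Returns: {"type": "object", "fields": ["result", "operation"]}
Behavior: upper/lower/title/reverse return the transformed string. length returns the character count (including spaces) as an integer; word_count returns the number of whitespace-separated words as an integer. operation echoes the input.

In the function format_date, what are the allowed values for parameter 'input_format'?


The format_date spec declares:
  - input_format (string, required): Format the input string is written in [values: YYYY-MM-DD, MM/DD/YYYY, DD.MM.YYYY]
Allowed values:
YYYY-MM-DD, MM/DD/YYYY, DD.MM.YYYY


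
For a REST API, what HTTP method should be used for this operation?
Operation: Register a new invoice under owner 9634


GET = read, POST = create, PUT = update/replace, DELETE = remove
This operation is a create.
POST


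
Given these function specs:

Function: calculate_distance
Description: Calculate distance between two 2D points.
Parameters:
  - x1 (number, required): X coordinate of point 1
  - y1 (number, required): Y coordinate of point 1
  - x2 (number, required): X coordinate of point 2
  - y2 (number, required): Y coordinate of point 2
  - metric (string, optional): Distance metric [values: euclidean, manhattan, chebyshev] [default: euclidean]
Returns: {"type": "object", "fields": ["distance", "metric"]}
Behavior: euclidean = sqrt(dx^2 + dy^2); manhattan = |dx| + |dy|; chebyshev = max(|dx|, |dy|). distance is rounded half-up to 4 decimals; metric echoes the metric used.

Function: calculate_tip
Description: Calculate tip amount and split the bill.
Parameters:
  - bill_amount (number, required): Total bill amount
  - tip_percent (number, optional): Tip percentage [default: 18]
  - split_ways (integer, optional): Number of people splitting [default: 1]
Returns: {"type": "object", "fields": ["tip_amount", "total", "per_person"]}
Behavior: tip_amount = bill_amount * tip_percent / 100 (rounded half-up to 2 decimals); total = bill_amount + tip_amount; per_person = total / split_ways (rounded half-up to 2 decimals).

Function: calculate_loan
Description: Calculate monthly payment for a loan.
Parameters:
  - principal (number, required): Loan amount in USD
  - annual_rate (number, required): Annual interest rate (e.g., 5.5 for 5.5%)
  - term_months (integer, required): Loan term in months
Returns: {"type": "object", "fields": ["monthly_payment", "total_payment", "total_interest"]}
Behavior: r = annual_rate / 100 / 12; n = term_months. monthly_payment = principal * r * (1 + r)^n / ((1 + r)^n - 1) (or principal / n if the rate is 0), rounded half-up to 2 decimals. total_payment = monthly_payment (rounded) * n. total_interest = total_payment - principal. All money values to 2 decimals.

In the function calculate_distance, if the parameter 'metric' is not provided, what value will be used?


The calculate_distance spec declares:
  - metric (string, optional): Distance metric [values: euclidean, manhattan, chebyshev] [default: euclidean]
Default:
euclidean


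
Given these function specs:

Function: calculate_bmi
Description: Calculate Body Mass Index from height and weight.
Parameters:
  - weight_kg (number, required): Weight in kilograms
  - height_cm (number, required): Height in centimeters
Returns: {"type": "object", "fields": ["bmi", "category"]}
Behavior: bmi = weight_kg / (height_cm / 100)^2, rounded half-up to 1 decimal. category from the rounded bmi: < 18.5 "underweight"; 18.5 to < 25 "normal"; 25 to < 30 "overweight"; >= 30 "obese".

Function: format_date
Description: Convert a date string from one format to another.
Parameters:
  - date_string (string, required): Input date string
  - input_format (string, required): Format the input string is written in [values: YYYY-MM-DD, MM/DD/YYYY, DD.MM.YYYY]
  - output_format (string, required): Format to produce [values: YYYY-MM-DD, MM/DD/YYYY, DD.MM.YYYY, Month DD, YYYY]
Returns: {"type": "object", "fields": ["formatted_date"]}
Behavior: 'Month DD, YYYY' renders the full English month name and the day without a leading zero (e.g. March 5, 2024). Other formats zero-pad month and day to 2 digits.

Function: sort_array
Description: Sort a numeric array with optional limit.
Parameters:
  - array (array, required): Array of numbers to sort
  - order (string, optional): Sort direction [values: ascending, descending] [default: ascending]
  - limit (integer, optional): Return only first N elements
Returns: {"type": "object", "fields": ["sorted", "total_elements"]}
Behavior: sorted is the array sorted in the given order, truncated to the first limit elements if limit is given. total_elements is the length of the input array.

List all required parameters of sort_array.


Parameters of sort_array and their required/optional flag:
  array: required
  order: optional
  limit: optional
array


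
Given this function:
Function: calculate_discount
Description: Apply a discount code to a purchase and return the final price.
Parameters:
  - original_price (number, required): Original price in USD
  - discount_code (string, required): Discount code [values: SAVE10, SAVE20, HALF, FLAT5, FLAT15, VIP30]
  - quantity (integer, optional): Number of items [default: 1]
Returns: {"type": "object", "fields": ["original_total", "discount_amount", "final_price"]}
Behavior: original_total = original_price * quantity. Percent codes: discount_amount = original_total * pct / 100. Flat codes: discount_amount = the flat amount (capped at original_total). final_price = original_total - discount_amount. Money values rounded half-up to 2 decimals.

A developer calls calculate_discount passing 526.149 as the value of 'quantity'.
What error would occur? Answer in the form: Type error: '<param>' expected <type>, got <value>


Spec: 'quantity' is declared as integer; 526.149 is a non-integer number.
Type error: 'quantity' expected integer, got 526.149


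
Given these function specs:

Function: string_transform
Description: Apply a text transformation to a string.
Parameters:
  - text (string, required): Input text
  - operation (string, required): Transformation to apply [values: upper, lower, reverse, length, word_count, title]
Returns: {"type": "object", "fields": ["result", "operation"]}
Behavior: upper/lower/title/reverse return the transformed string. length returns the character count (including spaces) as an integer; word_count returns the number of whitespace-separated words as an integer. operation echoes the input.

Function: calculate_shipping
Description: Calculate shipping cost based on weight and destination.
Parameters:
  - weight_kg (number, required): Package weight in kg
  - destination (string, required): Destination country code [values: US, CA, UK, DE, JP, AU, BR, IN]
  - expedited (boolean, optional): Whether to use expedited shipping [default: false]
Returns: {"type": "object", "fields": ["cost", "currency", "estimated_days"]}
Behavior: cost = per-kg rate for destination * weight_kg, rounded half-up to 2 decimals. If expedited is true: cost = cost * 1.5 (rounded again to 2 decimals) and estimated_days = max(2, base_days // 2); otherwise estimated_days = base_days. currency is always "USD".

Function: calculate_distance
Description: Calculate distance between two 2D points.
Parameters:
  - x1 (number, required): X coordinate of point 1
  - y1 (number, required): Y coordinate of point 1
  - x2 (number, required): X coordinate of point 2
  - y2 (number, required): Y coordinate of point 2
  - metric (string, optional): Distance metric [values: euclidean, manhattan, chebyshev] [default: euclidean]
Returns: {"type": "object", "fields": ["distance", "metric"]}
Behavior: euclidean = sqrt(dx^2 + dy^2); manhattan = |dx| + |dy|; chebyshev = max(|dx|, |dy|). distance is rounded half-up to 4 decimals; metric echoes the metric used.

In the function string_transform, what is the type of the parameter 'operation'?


The string_transform spec declares:
  - operation (string, required): Transformation to apply [values: upper, lower, reverse, length, word_count, title]
Type:
string


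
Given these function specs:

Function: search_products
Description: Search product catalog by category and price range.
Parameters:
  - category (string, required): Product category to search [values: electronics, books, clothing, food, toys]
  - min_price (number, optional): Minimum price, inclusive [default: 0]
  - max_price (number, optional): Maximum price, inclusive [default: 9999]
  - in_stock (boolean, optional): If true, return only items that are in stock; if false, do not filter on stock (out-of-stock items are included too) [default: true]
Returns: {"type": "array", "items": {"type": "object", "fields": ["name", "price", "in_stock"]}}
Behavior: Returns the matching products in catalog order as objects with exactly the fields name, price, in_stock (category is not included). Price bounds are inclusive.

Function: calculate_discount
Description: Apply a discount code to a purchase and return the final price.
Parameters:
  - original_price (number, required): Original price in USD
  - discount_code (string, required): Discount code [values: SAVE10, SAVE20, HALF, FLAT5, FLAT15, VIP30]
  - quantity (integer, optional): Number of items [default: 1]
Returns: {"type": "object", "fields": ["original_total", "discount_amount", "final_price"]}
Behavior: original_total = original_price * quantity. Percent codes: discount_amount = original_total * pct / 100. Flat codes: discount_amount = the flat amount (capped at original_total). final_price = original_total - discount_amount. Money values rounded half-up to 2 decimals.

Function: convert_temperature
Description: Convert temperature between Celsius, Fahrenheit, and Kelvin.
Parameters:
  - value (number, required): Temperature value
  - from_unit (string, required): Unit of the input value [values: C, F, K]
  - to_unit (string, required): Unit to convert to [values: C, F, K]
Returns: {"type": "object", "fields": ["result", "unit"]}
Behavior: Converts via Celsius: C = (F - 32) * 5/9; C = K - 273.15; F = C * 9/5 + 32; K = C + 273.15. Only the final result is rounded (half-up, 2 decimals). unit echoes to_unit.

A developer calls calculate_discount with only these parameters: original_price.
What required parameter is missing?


Required parameters: original_price, discount_code
Provided: original_price
Missing: discount_code
discount_code


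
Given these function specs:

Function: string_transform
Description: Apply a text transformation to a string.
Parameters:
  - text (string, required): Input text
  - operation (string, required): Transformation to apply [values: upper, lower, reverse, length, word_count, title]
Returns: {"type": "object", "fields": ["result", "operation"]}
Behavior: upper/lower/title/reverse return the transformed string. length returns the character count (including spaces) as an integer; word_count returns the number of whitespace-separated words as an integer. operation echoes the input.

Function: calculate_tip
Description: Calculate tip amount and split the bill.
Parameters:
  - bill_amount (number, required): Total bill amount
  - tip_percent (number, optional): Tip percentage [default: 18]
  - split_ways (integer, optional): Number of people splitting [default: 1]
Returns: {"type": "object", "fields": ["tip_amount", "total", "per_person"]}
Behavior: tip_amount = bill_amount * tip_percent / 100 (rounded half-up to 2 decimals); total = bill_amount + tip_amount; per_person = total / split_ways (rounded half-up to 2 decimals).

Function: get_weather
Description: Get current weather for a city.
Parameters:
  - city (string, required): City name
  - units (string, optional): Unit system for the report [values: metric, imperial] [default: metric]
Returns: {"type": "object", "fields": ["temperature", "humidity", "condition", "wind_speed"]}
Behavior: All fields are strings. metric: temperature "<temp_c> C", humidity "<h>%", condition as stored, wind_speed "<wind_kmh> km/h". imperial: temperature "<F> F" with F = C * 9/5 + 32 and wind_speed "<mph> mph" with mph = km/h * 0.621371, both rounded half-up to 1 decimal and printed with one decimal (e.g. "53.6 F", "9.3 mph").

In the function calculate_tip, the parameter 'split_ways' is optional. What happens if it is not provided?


The calculate_tip spec declares:
  - split_ways (integer, optional): Number of people splitting [default: 1]
It defaults to 1


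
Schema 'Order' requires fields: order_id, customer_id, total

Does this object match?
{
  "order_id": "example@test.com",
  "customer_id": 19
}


Checking required fields...
Missing: total
Invalid - missing required field 'total'


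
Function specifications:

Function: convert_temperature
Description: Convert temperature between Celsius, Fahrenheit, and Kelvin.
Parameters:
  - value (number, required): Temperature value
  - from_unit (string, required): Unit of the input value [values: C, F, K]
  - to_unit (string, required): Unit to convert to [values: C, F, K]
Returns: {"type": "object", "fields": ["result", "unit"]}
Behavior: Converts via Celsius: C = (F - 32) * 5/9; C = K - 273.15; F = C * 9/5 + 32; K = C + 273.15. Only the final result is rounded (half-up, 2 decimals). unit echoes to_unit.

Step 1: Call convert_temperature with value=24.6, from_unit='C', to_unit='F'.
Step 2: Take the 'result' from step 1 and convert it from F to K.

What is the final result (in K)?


Step 1: convert_temperature(value=24.6, from_unit=C, to_unit=F)
  Input already in C: 24.6
  To F: 24.6 * 9/5 + 32 = 76.28
  Round to 2 decimals: 76.28
  -> result = 76.28 F
Step 2: convert_temperature(value=76.28, from_unit=F, to_unit=K)
  To C: (76.28 - 32) * 5/9 = 24.6
  To K: 24.6 + 273.15 = 297.75
  Round to 2 decimals: 297.75
  -> result = 297.75 K
297.75 K


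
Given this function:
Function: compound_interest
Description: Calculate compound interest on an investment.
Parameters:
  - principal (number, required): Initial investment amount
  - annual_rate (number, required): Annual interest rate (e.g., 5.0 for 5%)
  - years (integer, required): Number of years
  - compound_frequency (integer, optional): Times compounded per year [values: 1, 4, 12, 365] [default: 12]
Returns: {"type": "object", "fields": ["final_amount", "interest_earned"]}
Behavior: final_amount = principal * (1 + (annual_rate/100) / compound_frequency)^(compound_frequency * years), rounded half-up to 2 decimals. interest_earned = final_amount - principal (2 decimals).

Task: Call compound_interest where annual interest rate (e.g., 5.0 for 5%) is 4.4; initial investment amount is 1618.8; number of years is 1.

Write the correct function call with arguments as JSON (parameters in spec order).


Mapping each described value to its parameter name:
  'Annual interest rate (e.g., 5.0 for 5%)' -> annual_rate = 4.4
  'Initial investment amount' -> principal = 1618.8
  'Number of years' -> years = 1
compound_interest({"principal": 1618.8, "annual_rate": 4.4, "years": 1})
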